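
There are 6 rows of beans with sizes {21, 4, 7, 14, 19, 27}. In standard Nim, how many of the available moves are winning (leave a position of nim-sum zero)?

3

Compute the nim-sum pairwise:
21 XOR 4 = 17
17 XOR 7 = 22
22 XOR 14 = 24
24 XOR 19 = 11
11 XOR 27 = 16
The overall nim-sum is X = 16. A row of size p has a winning move iff p XOR X < p (reduce it to p XOR X).
  21: 21 XOR 16 = 5 < 21 — winning move (to 5).
  4: 4 XOR 16 = 20 ≥ 4 — no move.
  7: 7 XOR 16 = 23 ≥ 7 — no move.
  14: 14 XOR 16 = 30 ≥ 14 — no move.
  19: 19 XOR 16 = 3 < 19 — winning move (to 3).
  27: 27 XOR 16 = 11 < 27 — winning move (to 11).
That gives 3 winning moves.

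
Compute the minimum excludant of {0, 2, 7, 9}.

0 is in the set but 1 is not, so the mex is 1.

1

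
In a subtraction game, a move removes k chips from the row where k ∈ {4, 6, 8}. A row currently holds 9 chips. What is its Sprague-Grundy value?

2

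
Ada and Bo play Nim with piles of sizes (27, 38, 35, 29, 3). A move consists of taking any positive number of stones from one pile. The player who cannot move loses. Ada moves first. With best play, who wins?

Bo wins

Compute the nim-sum pairwise:
27 ⊕ 38 = 61
61 ⊕ 35 = 30
30 ⊕ 29 = 3
3 ⊕ 3 = 0
The nim-sum is 0, so this is a P-position: the player to move is in a losing position under optimal play; Ada is about to move from it and so loses — Bo wins.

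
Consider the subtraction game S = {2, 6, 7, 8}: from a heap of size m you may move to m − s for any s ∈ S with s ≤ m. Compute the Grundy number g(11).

3

Grundy values for subtraction set {2, 6, 7, 8}:
k:     0  1  2  3  4  5  6  7  8  9 10 11
g(k):  0  0  1  1  0  0  1  1  2  2  3  3
So g(11) = 3.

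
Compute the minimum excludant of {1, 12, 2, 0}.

The values 0, 1, 2 are all present; 3 is the first non-negative integer missing from the set.

3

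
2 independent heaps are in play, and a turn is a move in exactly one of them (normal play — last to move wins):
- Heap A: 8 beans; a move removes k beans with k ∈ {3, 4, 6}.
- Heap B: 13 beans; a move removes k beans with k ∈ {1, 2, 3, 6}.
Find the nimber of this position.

3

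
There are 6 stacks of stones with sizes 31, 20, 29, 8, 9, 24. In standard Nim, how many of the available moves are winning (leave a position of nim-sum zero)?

5

Write each in binary and XOR column by column:
  11111  (31)
  10100  (20)
  11101  (29)
  01000  (8)
  01001  (9)
  11000  (24)
  -----
  01111  (15)
The overall nim-sum is X = 15. A stack of size p has a winning move iff p XOR X < p (reduce it to p XOR X).
  31: 31 XOR 15 = 16 < 31 — winning move (to 16).
  20: 20 XOR 15 = 27 ≥ 20 — no move.
  29: 29 XOR 15 = 18 < 29 — winning move (to 18).
  8: 8 XOR 15 = 7 < 8 — winning move (to 7).
  9: 9 XOR 15 = 6 < 9 — winning move (to 6).
  24: 24 XOR 15 = 23 < 24 — winning move (to 23).
That gives 5 winning moves.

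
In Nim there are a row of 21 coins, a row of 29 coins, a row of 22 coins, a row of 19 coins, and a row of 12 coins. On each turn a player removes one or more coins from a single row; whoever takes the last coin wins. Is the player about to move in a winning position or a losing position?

Winning position

Write each in binary and XOR column by column:
  10101  (21)
  11101  (29)
  10110  (22)
  10011  (19)
  01100  (12)
  -----
  00001  (1)
The nim-sum is 1 ≠ 0, so this is an N-position: the player to move can win.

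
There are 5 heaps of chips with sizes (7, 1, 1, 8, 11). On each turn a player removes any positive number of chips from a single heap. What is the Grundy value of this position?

Compute the nim-sum pairwise:
7 ^ 1 = 6
6 ^ 1 = 7
7 ^ 8 = 15
15 ^ 11 = 4

4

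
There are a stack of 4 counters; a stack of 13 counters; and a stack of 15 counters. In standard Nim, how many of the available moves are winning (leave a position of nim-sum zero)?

3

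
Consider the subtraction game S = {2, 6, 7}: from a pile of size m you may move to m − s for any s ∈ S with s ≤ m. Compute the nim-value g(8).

Build the Grundy sequence with g(k) = mex{g(k−s) : s ∈ {2, 6, 7}, s ≤ k}:
k:     0  1  2  3  4  5  6  7  8
g(k):  0  0  1  1  0  0  1  1  2
So g(8) = 2.

2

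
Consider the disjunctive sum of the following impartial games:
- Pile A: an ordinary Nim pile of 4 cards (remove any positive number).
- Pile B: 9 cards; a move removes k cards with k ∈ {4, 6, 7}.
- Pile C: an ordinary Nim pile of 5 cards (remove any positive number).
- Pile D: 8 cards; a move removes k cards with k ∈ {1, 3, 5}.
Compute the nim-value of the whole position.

3

Pile A is a plain Nim pile of size 4, so its Grundy value is 4.
Build the Grundy sequence for pile B with g(k) = mex{g(k−s) : s ∈ {4, 6, 7}, s ≤ k}:
g(0) = mex{} = 0
g(1) = mex{} = 0
g(2) = mex{} = 0
g(3) = mex{} = 0
g(4) = mex{0} = 1
g(5) = mex{0} = 1
g(6) = mex{0} = 1
g(7) = mex{0} = 1
g(8) = mex{0,1} = 2
g(9) = mex{0,1} = 2
So g(9) = 2.
Pile C is a plain Nim pile of size 5, so its Grundy value is 5.
Build the Grundy sequence for pile D with g(k) = mex{g(k−s) : s ∈ {1, 3, 5}, s ≤ k}:
g(0) = mex{} = 0
g(1) = mex{0} = 1
g(2) = mex{1} = 0
g(3) = mex{0} = 1
g(4) = mex{1} = 0
g(5) = mex{0} = 1
g(6) = mex{1} = 0
g(7) = mex{0} = 1
g(8) = mex{1} = 0
So g(8) = 0.
By the Sprague-Grundy theorem, the Grundy value of a sum of independent games is the XOR of the component values.
Combined value = 4 XOR 2 XOR 5 XOR 0 = 3.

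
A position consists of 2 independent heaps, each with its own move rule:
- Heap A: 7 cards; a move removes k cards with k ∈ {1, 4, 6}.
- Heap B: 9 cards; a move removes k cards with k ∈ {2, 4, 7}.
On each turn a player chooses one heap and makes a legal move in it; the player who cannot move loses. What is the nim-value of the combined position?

0

Grundy values for heap A (subtraction set {1, 4, 6}):
k:     0  1  2  3  4  5  6  7
g(k):  0  1  0  1  2  0  1  0
So g(7) = 0.
For heap B, compute g(0), g(1), … with moves {2, 4, 7}:
k:     0  1  2  3  4  5  6  7  8  9
g(k):  0  0  1  1  2  2  0  3  1  0
So g(9) = 0.
By the Sprague-Grundy theorem, the Grundy value of a sum of independent games is the XOR of the component values.
Combined value = 0 XOR 0 = 0.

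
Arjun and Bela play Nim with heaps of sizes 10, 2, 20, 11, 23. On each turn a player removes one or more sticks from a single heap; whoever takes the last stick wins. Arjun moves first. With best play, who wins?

Bela wins

Write each in binary and XOR column by column:
  01010  (10)
  00010  (2)
  10100  (20)
  01011  (11)
  10111  (23)
  -----
  00000  (0)
The nim-sum is 0, so this is a P-position: the player to move is in a losing position under optimal play; Arjun is about to move from it and so loses — Bela wins.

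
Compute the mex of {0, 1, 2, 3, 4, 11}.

5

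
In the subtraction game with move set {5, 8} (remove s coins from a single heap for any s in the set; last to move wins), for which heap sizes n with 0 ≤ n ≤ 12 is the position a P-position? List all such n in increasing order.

Compute g(0), g(1), … for moves {5, 8}:
g(0) = mex{} = 0
g(1) = mex{} = 0
g(2) = mex{} = 0
g(3) = mex{} = 0
g(4) = mex{} = 0
g(5) = mex{0} = 1
g(6) = mex{0} = 1
g(7) = mex{0} = 1
g(8) = mex{0} = 1
g(9) = mex{0} = 1
g(10) = mex{0,1} = 2
g(11) = mex{0,1} = 2
g(12) = mex{0,1} = 2
The P-positions (g = 0) in 0..12 are 0, 1, 2, 3, 4.

0, 1, 2, 3, 4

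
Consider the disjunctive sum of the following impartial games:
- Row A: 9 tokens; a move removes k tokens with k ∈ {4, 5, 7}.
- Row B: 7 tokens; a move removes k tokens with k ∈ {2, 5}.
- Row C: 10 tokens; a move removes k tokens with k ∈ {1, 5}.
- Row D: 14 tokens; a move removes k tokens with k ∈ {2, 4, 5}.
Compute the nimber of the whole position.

Grundy values for row A (subtraction set {4, 5, 7}):
g(0) = mex{} = 0
g(1) = mex{} = 0
g(2) = mex{} = 0
g(3) = mex{} = 0
g(4) = mex{0} = 1
g(5) = mex{0} = 1
g(6) = mex{0} = 1
g(7) = mex{0} = 1
g(8) = mex{0,1} = 2
g(9) = mex{0,1} = 2
So g(9) = 2.
Grundy values for row B (subtraction set {2, 5}):
k:     0  1  2  3  4  5  6  7
g(k):  0  0  1  1  0  2  1  0
So g(7) = 0.
Build the Grundy sequence for row C with g(k) = mex{g(k−s) : s ∈ {1, 5}, s ≤ k}:
k:     0  1  2  3  4  5  6  7  8  9 10
g(k):  0  1  0  1  0  1  0  1  0  1  0
So g(10) = 0.
Build the Grundy sequence for row D with g(k) = mex{g(k−s) : s ∈ {2, 4, 5}, s ≤ k}:
g(0) = mex{} = 0
g(1) = mex{} = 0
g(2) = mex{0} = 1
g(3) = mex{0} = 1
g(4) = mex{0,1} = 2
g(5) = mex{0,1} = 2
g(6) = mex{0,1,2} = 3
g(7) = mex{1,2} = 0
g(8) = mex{1,2,3} = 0
g(9) = mex{0,2} = 1
g(10) = mex{0,2,3} = 1
g(11) = mex{0,1,3} = 2
g(12) = mex{0,1} = 2
g(13) = mex{0,1,2} = 3
g(14) = mex{1,2} = 0
So g(14) = 0.
By the Sprague-Grundy theorem, the Grundy value of a sum of independent games is the XOR of the component values.
Combined value = 2 ⊕ 0 ⊕ 0 ⊕ 0 = 2.

2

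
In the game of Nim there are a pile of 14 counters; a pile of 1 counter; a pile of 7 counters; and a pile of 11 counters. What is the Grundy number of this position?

3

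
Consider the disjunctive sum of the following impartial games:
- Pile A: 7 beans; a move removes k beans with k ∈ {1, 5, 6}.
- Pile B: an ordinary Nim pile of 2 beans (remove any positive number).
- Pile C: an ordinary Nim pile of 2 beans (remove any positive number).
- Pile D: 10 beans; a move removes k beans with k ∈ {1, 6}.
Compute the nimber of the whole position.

2

Grundy values for pile A (subtraction set {1, 5, 6}):
k:     0  1  2  3  4  5  6  7
g(k):  0  1  0  1  0  1  2  3
So g(7) = 3.
Pile B is a plain Nim pile of size 2, so its Grundy value is 2.
Pile C is a plain Nim pile of size 2, so its Grundy value is 2.
Grundy values for pile D (subtraction set {1, 6}):
k:     0  1  2  3  4  5  6  7  8  9 10
g(k):  0  1  0  1  0  1  2  0  1  0  1
So g(10) = 1.
By the Sprague-Grundy theorem, the Grundy value of a sum of independent games is the XOR of the component values.
Combined value = 3 ⊕ 2 ⊕ 2 ⊕ 1 = 2.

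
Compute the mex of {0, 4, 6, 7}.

1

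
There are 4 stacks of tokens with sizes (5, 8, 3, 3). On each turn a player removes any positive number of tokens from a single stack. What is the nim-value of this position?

Compute the nim-sum pairwise:
5 ^ 8 = 13
13 ^ 3 = 14
14 ^ 3 = 13

13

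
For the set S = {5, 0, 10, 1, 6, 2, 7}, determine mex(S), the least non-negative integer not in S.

3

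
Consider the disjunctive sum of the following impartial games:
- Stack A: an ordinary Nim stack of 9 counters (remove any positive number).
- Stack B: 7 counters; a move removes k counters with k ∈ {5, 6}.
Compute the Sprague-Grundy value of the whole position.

8

Stack A is a plain Nim stack of size 9, so its Grundy value is 9.
Build the Grundy sequence for stack B with g(k) = mex{g(k−s) : s ∈ {5, 6}, s ≤ k}:
g(0) = mex{} = 0
g(1) = mex{} = 0
g(2) = mex{} = 0
g(3) = mex{} = 0
g(4) = mex{} = 0
g(5) = mex{0} = 1
g(6) = mex{0} = 1
g(7) = mex{0} = 1
So g(7) = 1.
The value of a disjunctive sum is the nim-sum of the parts.
Combined value = 9 ⊕ 1 = 8.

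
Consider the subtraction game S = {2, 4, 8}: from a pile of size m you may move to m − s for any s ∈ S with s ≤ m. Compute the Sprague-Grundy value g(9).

1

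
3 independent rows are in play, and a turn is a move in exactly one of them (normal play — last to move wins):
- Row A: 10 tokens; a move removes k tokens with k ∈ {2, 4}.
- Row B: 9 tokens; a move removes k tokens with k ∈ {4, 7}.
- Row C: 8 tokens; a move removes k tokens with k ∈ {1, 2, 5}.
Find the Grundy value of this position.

Build the Grundy sequence for row A with g(k) = mex{g(k−s) : s ∈ {2, 4}, s ≤ k}:
g(0) = mex{} = 0
g(1) = mex{} = 0
g(2) = mex{0} = 1
g(3) = mex{0} = 1
g(4) = mex{0,1} = 2
g(5) = mex{0,1} = 2
g(6) = mex{1,2} = 0
g(7) = mex{1,2} = 0
g(8) = mex{0,2} = 1
g(9) = mex{0,2} = 1
g(10) = mex{0,1} = 2
So g(10) = 2.
Grundy values for row B (subtraction set {4, 7}):
g(0) = mex{} = 0
g(1) = mex{} = 0
g(2) = mex{} = 0
g(3) = mex{} = 0
g(4) = mex{0} = 1
g(5) = mex{0} = 1
g(6) = mex{0} = 1
g(7) = mex{0} = 1
g(8) = mex{0,1} = 2
g(9) = mex{0,1} = 2
So g(9) = 2.
Grundy values for row C (subtraction set {1, 2, 5}):
g(0) = mex{} = 0
g(1) = mex{0} = 1
g(2) = mex{0,1} = 2
g(3) = mex{1,2} = 0
g(4) = mex{0,2} = 1
g(5) = mex{0,1} = 2
g(6) = mex{1,2} = 0
g(7) = mex{0,2} = 1
g(8) = mex{0,1} = 2
So g(8) = 2.
The value of a disjunctive sum is the nim-sum of the parts.
Combined value = 2 ⊕ 2 ⊕ 2 = 2.

2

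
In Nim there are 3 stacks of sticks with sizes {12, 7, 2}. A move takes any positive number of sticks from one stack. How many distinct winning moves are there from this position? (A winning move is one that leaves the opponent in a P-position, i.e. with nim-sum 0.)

1

Compute the nim-sum pairwise:
12 ^ 7 = 11
11 ^ 2 = 9
The overall nim-sum is X = 9. A stack of size p has a winning move iff p XOR X < p (reduce it to p XOR X).
  12: 12 XOR 9 = 5 < 12 — winning move (to 5).
  7: 7 XOR 9 = 14 ≥ 7 — no move.
  2: 2 XOR 9 = 11 ≥ 2 — no move.
That gives 1 winning move.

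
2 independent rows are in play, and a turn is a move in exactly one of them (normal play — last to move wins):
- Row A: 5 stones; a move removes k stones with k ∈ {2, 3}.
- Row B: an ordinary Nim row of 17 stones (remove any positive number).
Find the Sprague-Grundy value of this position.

17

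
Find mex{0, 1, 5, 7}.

2

The values 0, 1 are all present; 2 is the first non-negative integer missing from the set.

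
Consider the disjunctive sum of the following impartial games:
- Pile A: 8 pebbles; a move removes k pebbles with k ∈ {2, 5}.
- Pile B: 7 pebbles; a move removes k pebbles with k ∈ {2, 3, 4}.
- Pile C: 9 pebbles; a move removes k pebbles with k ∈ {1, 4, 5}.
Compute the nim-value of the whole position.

1

For pile A, compute g(0), g(1), … with moves {2, 5}:
k:     0  1  2  3  4  5  6  7  8
g(k):  0  0  1  1  0  2  1  0  0
So g(8) = 0.
For pile B, compute g(0), g(1), … with moves {2, 3, 4}:
k:     0  1  2  3  4  5  6  7
g(k):  0  0  1  1  2  2  0  0
So g(7) = 0.
Build the Grundy sequence for pile C with g(k) = mex{g(k−s) : s ∈ {1, 4, 5}, s ≤ k}:
g(0) = mex{} = 0
g(1) = mex{0} = 1
g(2) = mex{1} = 0
g(3) = mex{0} = 1
g(4) = mex{0,1} = 2
g(5) = mex{0,1,2} = 3
g(6) = mex{0,1,3} = 2
g(7) = mex{0,1,2} = 3
g(8) = mex{1,2,3} = 0
g(9) = mex{0,2,3} = 1
So g(9) = 1.
By the Sprague-Grundy theorem, the Grundy value of a sum of independent games is the XOR of the component values.
Combined value = 0 ⊕ 0 ⊕ 1 = 1.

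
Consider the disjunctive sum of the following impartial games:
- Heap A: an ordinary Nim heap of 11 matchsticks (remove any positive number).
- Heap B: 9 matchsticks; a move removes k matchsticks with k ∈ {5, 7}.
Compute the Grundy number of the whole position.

Heap A is a plain Nim heap of size 11, so its Grundy value is 11.
Grundy values for heap B (subtraction set {5, 7}):
g(0) = mex{} = 0
g(1) = mex{} = 0
g(2) = mex{} = 0
g(3) = mex{} = 0
g(4) = mex{} = 0
g(5) = mex{0} = 1
g(6) = mex{0} = 1
g(7) = mex{0} = 1
g(8) = mex{0} = 1
g(9) = mex{0} = 1
So g(9) = 1.
By the Sprague-Grundy theorem, the Grundy value of a sum of independent games is the XOR of the component values.
Combined value = 11 XOR 1 = 10.

10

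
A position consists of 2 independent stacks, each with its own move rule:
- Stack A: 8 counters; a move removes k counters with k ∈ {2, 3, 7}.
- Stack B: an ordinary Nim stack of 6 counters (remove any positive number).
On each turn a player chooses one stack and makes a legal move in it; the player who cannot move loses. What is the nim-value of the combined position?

Grundy values for stack A (subtraction set {2, 3, 7}):
k:     0  1  2  3  4  5  6  7  8
g(k):  0  0  1  1  2  0  0  1  1
So g(8) = 1.
Stack B is a plain Nim stack of size 6, so its Grundy value is 6.
By the Sprague-Grundy theorem, the Grundy value of a sum of independent games is the XOR of the component values.
Combined value = 1 XOR 6 = 7.

7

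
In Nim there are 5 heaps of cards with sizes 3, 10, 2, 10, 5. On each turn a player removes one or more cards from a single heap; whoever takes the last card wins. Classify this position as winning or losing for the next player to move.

Winning position

Compute the nim-sum pairwise:
3 XOR 10 = 9
9 XOR 2 = 11
11 XOR 10 = 1
1 XOR 5 = 4
The nim-sum is 4 ≠ 0, so this is an N-position: the player to move can win.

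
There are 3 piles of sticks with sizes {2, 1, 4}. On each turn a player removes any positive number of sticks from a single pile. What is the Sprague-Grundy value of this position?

7

Compute the nim-sum pairwise:
2 ⊕ 1 = 3
3 ⊕ 4 = 7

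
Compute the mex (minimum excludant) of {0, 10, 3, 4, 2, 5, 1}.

The values 0, 1, 2, 3, 4, 5 are all present; 6 is the first non-negative integer missing from the set.

6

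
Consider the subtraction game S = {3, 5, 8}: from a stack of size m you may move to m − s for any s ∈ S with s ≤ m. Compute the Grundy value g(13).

Build the Grundy sequence with g(k) = mex{g(k−s) : s ∈ {3, 5, 8}, s ≤ k}:
g(0) = mex{} = 0
g(1) = mex{} = 0
g(2) = mex{} = 0
g(3) = mex{0} = 1
g(4) = mex{0} = 1
g(5) = mex{0} = 1
g(6) = mex{0,1} = 2
g(7) = mex{0,1} = 2
g(8) = mex{0,1} = 2
g(9) = mex{0,1,2} = 3
g(10) = mex{0,1,2} = 3
g(11) = mex{1,2} = 0
g(12) = mex{1,2,3} = 0
g(13) = mex{1,2,3} = 0
So g(13) = 0.

0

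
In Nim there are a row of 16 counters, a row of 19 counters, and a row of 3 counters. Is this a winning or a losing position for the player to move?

Losing position

Nim-sum: 16 ⊕ 19 ⊕ 3 = 0.
The nim-sum is 0, so this is a P-position: the player to move is in a losing position under optimal play.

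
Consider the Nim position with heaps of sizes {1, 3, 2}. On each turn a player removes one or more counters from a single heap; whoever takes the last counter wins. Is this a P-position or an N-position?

P-position

Write each in binary and XOR column by column:
  01  (1)
  11  (3)
  10  (2)
  --
  00  (0)
The nim-sum is 0, so this is a P-position: the player to move is in a losing position under optimal play.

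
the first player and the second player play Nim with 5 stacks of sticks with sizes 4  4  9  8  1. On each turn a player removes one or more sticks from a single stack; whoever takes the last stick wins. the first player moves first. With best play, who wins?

the second player wins

Nim-sum: 4 ⊕ 4 ⊕ 9 ⊕ 8 ⊕ 1 = 0.
The nim-sum is 0, so this is a P-position: the player to move is in a losing position under optimal play; the first player is about to move from it and so loses — the second player wins.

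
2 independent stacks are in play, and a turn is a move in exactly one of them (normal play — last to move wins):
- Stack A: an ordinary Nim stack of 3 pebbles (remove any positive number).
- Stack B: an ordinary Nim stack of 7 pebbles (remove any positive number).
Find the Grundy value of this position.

Stack A is a plain Nim stack of size 3, so its Grundy value is 3.
Stack B is a plain Nim stack of size 7, so its Grundy value is 7.
By the Sprague-Grundy theorem, the Grundy value of a sum of independent games is the XOR of the component values.
Combined value = 3 ⊕ 7 = 4.

4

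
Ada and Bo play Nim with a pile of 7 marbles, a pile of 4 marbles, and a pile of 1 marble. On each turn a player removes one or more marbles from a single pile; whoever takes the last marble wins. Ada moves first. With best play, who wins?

Ada wins

Compute the nim-sum pairwise:
7 ^ 4 = 3
3 ^ 1 = 2
The nim-sum is 2 ≠ 0, so this is an N-position: the player to move can win; Ada has a winning move.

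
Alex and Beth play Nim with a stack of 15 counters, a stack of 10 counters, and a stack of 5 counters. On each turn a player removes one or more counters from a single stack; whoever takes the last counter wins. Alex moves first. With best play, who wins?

Beth wins

Compute the nim-sum pairwise:
15 ^ 10 = 5
5 ^ 5 = 0
The nim-sum is 0, so this is a P-position: the player to move is in a losing position under optimal play; Alex is about to move from it and so loses — Beth wins.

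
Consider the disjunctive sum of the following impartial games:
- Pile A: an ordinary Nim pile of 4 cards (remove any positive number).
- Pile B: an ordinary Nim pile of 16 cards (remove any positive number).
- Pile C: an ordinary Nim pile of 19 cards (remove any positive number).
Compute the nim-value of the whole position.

7

Pile A is a plain Nim pile of size 4, so its Grundy value is 4.
Pile B is a plain Nim pile of size 16, so its Grundy value is 16.
Pile C is a plain Nim pile of size 19, so its Grundy value is 19.
The value of a disjunctive sum is the nim-sum of the parts.
Combined value = 4 XOR 16 XOR 19 = 7.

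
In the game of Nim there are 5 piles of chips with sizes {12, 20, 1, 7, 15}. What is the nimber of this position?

17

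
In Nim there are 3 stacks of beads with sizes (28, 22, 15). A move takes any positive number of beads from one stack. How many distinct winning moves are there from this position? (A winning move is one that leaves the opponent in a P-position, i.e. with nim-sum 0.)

3

Bitwise XOR of the heap sizes:
  11100  (28)
  10110  (22)
  01111  (15)
  -----
  00101  (5)
The overall nim-sum is X = 5. A stack of size p has a winning move iff p XOR X < p (reduce it to p XOR X).
  28: 28 XOR 5 = 25 < 28 — winning move (to 25).
  22: 22 XOR 5 = 19 < 22 — winning move (to 19).
  15: 15 XOR 5 = 10 < 15 — winning move (to 10).
That gives 3 winning moves.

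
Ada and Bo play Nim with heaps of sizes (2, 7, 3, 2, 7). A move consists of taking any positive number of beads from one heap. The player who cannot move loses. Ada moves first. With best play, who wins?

Compute the nim-sum pairwise:
2 XOR 7 = 5
5 XOR 3 = 6
6 XOR 2 = 4
4 XOR 7 = 3
The nim-sum is 3 ≠ 0, so this is an N-position: the player to move can win; Ada has a winning move.

Ada wins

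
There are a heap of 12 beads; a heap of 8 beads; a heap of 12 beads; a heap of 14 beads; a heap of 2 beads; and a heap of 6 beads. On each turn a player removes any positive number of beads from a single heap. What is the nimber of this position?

Nim-sum: 12 ^ 8 ^ 12 ^ 14 ^ 2 ^ 6 = 2.

2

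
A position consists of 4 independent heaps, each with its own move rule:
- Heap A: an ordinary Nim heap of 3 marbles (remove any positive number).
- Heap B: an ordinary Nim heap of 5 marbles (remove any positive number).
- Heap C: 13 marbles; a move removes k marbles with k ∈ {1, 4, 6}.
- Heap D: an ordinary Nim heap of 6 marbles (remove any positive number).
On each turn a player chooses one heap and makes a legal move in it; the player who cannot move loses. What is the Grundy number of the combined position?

1

Heap A is a plain Nim heap of size 3, so its Grundy value is 3.
Heap B is a plain Nim heap of size 5, so its Grundy value is 5.
Grundy values for heap C (subtraction set {1, 4, 6}):
k:     0  1  2  3  4  5  6  7  8  9 10 11 12 13
g(k):  0  1  0  1  2  0  1  0  1  2  0  1  0  1
So g(13) = 1.
Heap D is a plain Nim heap of size 6, so its Grundy value is 6.
By the Sprague-Grundy theorem, the Grundy value of a sum of independent games is the XOR of the component values.
Combined value = 3 ⊕ 5 ⊕ 1 ⊕ 6 = 1.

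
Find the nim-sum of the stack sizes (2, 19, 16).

1

Compute the nim-sum pairwise:
2 ⊕ 19 = 17
17 ⊕ 16 = 1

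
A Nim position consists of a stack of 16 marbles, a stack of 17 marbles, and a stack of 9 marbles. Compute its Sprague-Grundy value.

Nim-sum: 16 XOR 17 XOR 9 = 8.

8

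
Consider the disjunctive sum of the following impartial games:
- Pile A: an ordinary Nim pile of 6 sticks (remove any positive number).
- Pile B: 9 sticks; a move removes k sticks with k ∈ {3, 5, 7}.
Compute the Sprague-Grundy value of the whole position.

Pile A is a plain Nim pile of size 6, so its Grundy value is 6.
Build the Grundy sequence for pile B with g(k) = mex{g(k−s) : s ∈ {3, 5, 7}, s ≤ k}:
k:     0  1  2  3  4  5  6  7  8  9
g(k):  0  0  0  1  1  1  2  2  2  3
So g(9) = 3.
The value of a disjunctive sum is the nim-sum of the parts.
Combined value = 6 XOR 3 = 5.

5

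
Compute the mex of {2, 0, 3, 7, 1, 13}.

4

The values 0, 1, 2, 3 are all present; 4 is the first non-negative integer missing from the set.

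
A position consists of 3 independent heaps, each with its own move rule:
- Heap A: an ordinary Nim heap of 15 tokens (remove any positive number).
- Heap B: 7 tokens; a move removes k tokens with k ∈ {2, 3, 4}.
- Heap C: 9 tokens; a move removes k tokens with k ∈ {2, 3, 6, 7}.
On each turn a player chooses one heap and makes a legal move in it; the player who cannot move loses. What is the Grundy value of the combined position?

Heap A is a plain Nim heap of size 15, so its Grundy value is 15.
Grundy values for heap B (subtraction set {2, 3, 4}):
g(0) = mex{} = 0
g(1) = mex{} = 0
g(2) = mex{0} = 1
g(3) = mex{0} = 1
g(4) = mex{0,1} = 2
g(5) = mex{0,1} = 2
g(6) = mex{1,2} = 0
g(7) = mex{1,2} = 0
So g(7) = 0.
Grundy values for heap C (subtraction set {2, 3, 6, 7}):
k:     0  1  2  3  4  5  6  7  8  9
g(k):  0  0  1  1  2  0  3  1  2  0
So g(9) = 0.
The value of a disjunctive sum is the nim-sum of the parts.
Combined value = 15 XOR 0 XOR 0 = 15.

15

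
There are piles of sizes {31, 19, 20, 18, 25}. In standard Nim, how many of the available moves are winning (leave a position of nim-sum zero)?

Nim-sum: 31 XOR 19 XOR 20 XOR 18 XOR 25 = 19.
The overall nim-sum is X = 19. A pile of size p has a winning move iff p XOR X < p (reduce it to p XOR X).
  31: 31 XOR 19 = 12 < 31 — winning move (to 12).
  19: 19 XOR 19 = 0 < 19 — winning move (to 0).
  20: 20 XOR 19 = 7 < 20 — winning move (to 7).
  18: 18 XOR 19 = 1 < 18 — winning move (to 1).
  25: 25 XOR 19 = 10 < 25 — winning move (to 10).
That gives 5 winning moves.

5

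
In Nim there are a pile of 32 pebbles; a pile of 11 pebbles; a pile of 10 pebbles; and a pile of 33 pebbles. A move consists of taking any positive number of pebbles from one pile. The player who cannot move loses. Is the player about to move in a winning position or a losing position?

Losing position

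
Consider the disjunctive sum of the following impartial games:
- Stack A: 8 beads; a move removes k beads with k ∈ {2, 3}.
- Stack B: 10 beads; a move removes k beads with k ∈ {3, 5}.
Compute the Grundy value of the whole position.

1

For stack A, compute g(0), g(1), … with moves {2, 3}:
k:     0  1  2  3  4  5  6  7  8
g(k):  0  0  1  1  2  0  0  1  1
So g(8) = 1.
Grundy values for stack B (subtraction set {3, 5}):
g(0) = mex{} = 0
g(1) = mex{} = 0
g(2) = mex{} = 0
g(3) = mex{0} = 1
g(4) = mex{0} = 1
g(5) = mex{0} = 1
g(6) = mex{0,1} = 2
g(7) = mex{0,1} = 2
g(8) = mex{1} = 0
g(9) = mex{1,2} = 0
g(10) = mex{1,2} = 0
So g(10) = 0.
By the Sprague-Grundy theorem, the Grundy value of a sum of independent games is the XOR of the component values.
Combined value = 1 ⊕ 0 = 1.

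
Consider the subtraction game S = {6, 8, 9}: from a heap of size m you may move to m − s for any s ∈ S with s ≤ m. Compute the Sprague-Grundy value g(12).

Compute g(0), g(1), … for moves {6, 8, 9}:
k:     0  1  2  3  4  5  6  7  8  9 10 11 12
g(k):  0  0  0  0  0  0  1  1  1  1  1  1  2
So g(12) = 2.

2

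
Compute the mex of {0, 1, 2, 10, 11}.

3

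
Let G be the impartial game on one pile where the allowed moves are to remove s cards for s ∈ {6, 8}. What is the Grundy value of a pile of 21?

1

Grundy values for subtraction set {6, 8}:
k:     0  1  2  3  4  5  6  7  8  9 10 11 12 13 14 15 16 17 18 19 20 21
g(k):  0  0  0  0  0  0  1  1  1  1  1  1  2  2  0  0  0  0  0  0  1  1
So g(21) = 1.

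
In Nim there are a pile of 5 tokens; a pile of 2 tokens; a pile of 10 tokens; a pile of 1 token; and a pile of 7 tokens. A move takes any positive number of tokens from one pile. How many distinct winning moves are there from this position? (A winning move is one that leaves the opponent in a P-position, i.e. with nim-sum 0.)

Compute the nim-sum pairwise:
5 XOR 2 = 7
7 XOR 10 = 13
13 XOR 1 = 12
12 XOR 7 = 11
The overall nim-sum is X = 11. A pile of size p has a winning move iff p XOR X < p (reduce it to p XOR X).
  5: 5 XOR 11 = 14 ≥ 5 — no move.
  2: 2 XOR 11 = 9 ≥ 2 — no move.
  10: 10 XOR 11 = 1 < 10 — winning move (to 1).
  1: 1 XOR 11 = 10 ≥ 1 — no move.
  7: 7 XOR 11 = 12 ≥ 7 — no move.
That gives 1 winning move.

1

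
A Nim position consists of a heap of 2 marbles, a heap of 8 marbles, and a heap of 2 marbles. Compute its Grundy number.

8

Nim-sum: 2 XOR 8 XOR 2 = 8.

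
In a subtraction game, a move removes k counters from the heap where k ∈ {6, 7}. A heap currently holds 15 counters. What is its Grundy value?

Compute g(0), g(1), … for moves {6, 7}:
k:     0  1  2  3  4  5  6  7  8  9 10 11 12 13 14 15
g(k):  0  0  0  0  0  0  1  1  1  1  1  1  2  0  0  0
So g(15) = 0.

0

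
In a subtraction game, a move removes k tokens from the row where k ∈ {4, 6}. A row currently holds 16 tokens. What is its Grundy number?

1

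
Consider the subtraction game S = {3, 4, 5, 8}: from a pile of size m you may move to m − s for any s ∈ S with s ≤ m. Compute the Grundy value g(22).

Compute g(0), g(1), … for moves {3, 4, 5, 8}:
k:     0  1  2  3  4  5  6  7  8  9 10 11 12 13 14 15 16 17 18 19 20 21 22
g(k):  0  0  0  1  1  1  2  2  2  3  3  0  0  0  1  1  1  2  2  2  3  3  0
So g(22) = 0.

0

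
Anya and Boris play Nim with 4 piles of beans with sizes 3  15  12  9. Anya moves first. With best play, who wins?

Anya wins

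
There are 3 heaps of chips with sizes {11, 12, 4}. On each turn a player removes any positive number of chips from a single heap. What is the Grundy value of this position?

Write each in binary and XOR column by column:
  1011  (11)
  1100  (12)
  0100  (4)
  ----
  0011  (3)

3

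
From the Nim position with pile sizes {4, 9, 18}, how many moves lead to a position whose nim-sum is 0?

Nim-sum: 4 XOR 9 XOR 18 = 31.
The overall nim-sum is X = 31. A pile of size p has a winning move iff p XOR X < p (reduce it to p XOR X).
  4: 4 XOR 31 = 27 ≥ 4 — no move.
  9: 9 XOR 31 = 22 ≥ 9 — no move.
  18: 18 XOR 31 = 13 < 18 — winning move (to 13).
That gives 1 winning move.

1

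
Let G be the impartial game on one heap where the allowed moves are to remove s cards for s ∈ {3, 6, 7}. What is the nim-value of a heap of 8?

Compute g(0), g(1), … for moves {3, 6, 7}:
k:     0  1  2  3  4  5  6  7  8
g(k):  0  0  0  1  1  1  2  2  2
So g(8) = 2.

2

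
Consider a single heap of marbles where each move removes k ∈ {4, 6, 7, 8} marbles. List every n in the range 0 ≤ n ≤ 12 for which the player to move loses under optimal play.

0, 1, 2, 3, 12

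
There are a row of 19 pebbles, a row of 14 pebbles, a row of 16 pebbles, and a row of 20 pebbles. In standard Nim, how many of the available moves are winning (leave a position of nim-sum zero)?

Compute the nim-sum pairwise:
19 XOR 14 = 29
29 XOR 16 = 13
13 XOR 20 = 25
The overall nim-sum is X = 25. A row of size p has a winning move iff p XOR X < p (reduce it to p XOR X).
  19: 19 XOR 25 = 10 < 19 — winning move (to 10).
  14: 14 XOR 25 = 23 ≥ 14 — no move.
  16: 16 XOR 25 = 9 < 16 — winning move (to 9).
  20: 20 XOR 25 = 13 < 20 — winning move (to 13).
That gives 3 winning moves.

3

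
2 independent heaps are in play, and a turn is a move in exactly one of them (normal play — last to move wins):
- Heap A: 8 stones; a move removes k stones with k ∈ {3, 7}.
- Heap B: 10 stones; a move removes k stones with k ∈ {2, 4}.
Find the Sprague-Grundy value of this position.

Grundy values for heap A (subtraction set {3, 7}):
k:     0  1  2  3  4  5  6  7  8
g(k):  0  0  0  1  1  1  0  2  2
So g(8) = 2.
Build the Grundy sequence for heap B with g(k) = mex{g(k−s) : s ∈ {2, 4}, s ≤ k}:
g(0) = mex{} = 0
g(1) = mex{} = 0
g(2) = mex{0} = 1
g(3) = mex{0} = 1
g(4) = mex{0,1} = 2
g(5) = mex{0,1} = 2
g(6) = mex{1,2} = 0
g(7) = mex{1,2} = 0
g(8) = mex{0,2} = 1
g(9) = mex{0,2} = 1
g(10) = mex{0,1} = 2
So g(10) = 2.
By the Sprague-Grundy theorem, the Grundy value of a sum of independent games is the XOR of the component values.
Combined value = 2 XOR 2 = 0.

0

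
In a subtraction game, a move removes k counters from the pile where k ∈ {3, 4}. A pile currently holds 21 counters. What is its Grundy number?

0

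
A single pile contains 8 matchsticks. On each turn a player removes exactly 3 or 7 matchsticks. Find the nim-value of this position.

2

Grundy values for subtraction set {3, 7}:
k:     0  1  2  3  4  5  6  7  8
g(k):  0  0  0  1  1  1  0  2  2
So g(8) = 2.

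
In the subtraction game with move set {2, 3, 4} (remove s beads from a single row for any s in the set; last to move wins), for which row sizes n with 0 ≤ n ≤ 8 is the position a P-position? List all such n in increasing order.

0, 1, 6, 7

Grundy values for subtraction set {2, 3, 4}:
g(0) = mex{} = 0
g(1) = mex{} = 0
g(2) = mex{0} = 1
g(3) = mex{0} = 1
g(4) = mex{0,1} = 2
g(5) = mex{0,1} = 2
g(6) = mex{1,2} = 0
g(7) = mex{1,2} = 0
g(8) = mex{0,2} = 1
The P-positions (g = 0) in 0..8 are 0, 1, 6, 7.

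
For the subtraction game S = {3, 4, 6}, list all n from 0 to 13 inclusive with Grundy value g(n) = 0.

0, 1, 2, 9, 10, 11

Build the Grundy sequence with g(k) = mex{g(k−s) : s ∈ {3, 4, 6}, s ≤ k}:
k:     0  1  2  3  4  5  6  7  8  9 10 11 12 13
g(k):  0  0  0  1  1  1  2  2  2  0  0  0  1  1
The P-positions (g = 0) in 0..13 are 0, 1, 2, 9, 10, 11.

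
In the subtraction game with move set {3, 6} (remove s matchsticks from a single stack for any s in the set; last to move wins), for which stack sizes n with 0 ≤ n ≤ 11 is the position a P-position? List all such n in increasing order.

0, 1, 2, 9, 10, 11

Build the Grundy sequence with g(k) = mex{g(k−s) : s ∈ {3, 6}, s ≤ k}:
g(0) = mex{} = 0
g(1) = mex{} = 0
g(2) = mex{} = 0
g(3) = mex{0} = 1
g(4) = mex{0} = 1
g(5) = mex{0} = 1
g(6) = mex{0,1} = 2
g(7) = mex{0,1} = 2
g(8) = mex{0,1} = 2
g(9) = mex{1,2} = 0
g(10) = mex{1,2} = 0
g(11) = mex{1,2} = 0
The P-positions (g = 0) in 0..11 are 0, 1, 2, 9, 10, 11.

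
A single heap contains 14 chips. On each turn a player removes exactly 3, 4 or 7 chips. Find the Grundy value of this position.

Grundy values for subtraction set {3, 4, 7}:
g(0) = mex{} = 0
g(1) = mex{} = 0
g(2) = mex{} = 0
g(3) = mex{0} = 1
g(4) = mex{0} = 1
g(5) = mex{0} = 1
g(6) = mex{0,1} = 2
g(7) = mex{0,1} = 2
g(8) = mex{0,1} = 2
g(9) = mex{0,1,2} = 3
g(10) = mex{1,2} = 0
g(11) = mex{1,2} = 0
g(12) = mex{1,2,3} = 0
g(13) = mex{0,2,3} = 1
g(14) = mex{0,2} = 1
So g(14) = 1.

1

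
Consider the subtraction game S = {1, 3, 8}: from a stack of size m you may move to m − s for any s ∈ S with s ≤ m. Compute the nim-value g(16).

Compute g(0), g(1), … for moves {1, 3, 8}:
k:     0  1  2  3  4  5  6  7  8  9 10 11 12 13 14 15 16
g(k):  0  1  0  1  0  1  0  1  2  3  2  0  1  0  1  0  1
So g(16) = 1.

1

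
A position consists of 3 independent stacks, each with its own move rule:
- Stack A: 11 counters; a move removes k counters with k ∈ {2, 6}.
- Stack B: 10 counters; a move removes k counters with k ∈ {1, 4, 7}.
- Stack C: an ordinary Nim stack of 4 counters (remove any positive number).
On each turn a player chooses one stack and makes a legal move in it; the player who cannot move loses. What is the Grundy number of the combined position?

Build the Grundy sequence for stack A with g(k) = mex{g(k−s) : s ∈ {2, 6}, s ≤ k}:
g(0) = mex{} = 0
g(1) = mex{} = 0
g(2) = mex{0} = 1
g(3) = mex{0} = 1
g(4) = mex{1} = 0
g(5) = mex{1} = 0
g(6) = mex{0} = 1
g(7) = mex{0} = 1
g(8) = mex{1} = 0
g(9) = mex{1} = 0
g(10) = mex{0} = 1
g(11) = mex{0} = 1
So g(11) = 1.
Build the Grundy sequence for stack B with g(k) = mex{g(k−s) : s ∈ {1, 4, 7}, s ≤ k}:
g(0) = mex{} = 0
g(1) = mex{0} = 1
g(2) = mex{1} = 0
g(3) = mex{0} = 1
g(4) = mex{0,1} = 2
g(5) = mex{1,2} = 0
g(6) = mex{0} = 1
g(7) = mex{0,1} = 2
g(8) = mex{1,2} = 0
g(9) = mex{0} = 1
g(10) = mex{1} = 0
So g(10) = 0.
Stack C is a plain Nim stack of size 4, so its Grundy value is 4.
The value of a disjunctive sum is the nim-sum of the parts.
Combined value = 1 ⊕ 0 ⊕ 4 = 5.

5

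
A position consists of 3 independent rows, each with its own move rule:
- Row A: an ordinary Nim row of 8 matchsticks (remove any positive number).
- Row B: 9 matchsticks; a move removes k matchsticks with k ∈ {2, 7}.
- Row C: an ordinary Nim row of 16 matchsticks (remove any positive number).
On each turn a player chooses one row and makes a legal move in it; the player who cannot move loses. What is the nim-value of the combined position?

24

Row A is a plain Nim row of size 8, so its Grundy value is 8.
Build the Grundy sequence for row B with g(k) = mex{g(k−s) : s ∈ {2, 7}, s ≤ k}:
k:     0  1  2  3  4  5  6  7  8  9
g(k):  0  0  1  1  0  0  1  1  2  0
So g(9) = 0.
Row C is a plain Nim row of size 16, so its Grundy value is 16.
The value of a disjunctive sum is the nim-sum of the parts.
Combined value = 8 ⊕ 0 ⊕ 16 = 24.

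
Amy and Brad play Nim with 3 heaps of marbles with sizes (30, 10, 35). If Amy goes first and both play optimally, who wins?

Amy wins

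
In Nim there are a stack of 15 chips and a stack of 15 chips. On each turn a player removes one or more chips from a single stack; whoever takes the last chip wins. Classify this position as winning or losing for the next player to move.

Losing position

Nim-sum: 15 ^ 15 = 0.
The nim-sum is 0, so this is a P-position: the player to move is in a losing position under optimal play.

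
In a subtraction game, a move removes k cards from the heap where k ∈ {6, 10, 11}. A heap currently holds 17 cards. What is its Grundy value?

0

Grundy values for subtraction set {6, 10, 11}:
k:     0  1  2  3  4  5  6  7  8  9 10 11 12 13 14 15 16 17
g(k):  0  0  0  0  0  0  1  1  1  1  1  1  2  2  2  2  2  0
So g(17) = 0.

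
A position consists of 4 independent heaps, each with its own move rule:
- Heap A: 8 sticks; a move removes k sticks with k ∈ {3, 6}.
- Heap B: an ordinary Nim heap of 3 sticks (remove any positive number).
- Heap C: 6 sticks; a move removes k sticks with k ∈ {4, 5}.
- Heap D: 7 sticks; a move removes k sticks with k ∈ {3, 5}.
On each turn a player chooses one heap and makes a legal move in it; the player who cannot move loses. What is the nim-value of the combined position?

2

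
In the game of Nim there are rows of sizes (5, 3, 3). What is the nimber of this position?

5

Nim-sum: 5 ⊕ 3 ⊕ 3 = 5.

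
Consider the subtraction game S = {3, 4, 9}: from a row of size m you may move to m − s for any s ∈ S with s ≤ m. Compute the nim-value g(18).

Build the Grundy sequence with g(k) = mex{g(k−s) : s ∈ {3, 4, 9}, s ≤ k}:
k:     0  1  2  3  4  5  6  7  8  9 10 11 12 13 14 15 16 17 18
g(k):  0  0  0  1  1  1  2  0  0  3  1  1  2  0  0  0  1  1  1
So g(18) = 1.

1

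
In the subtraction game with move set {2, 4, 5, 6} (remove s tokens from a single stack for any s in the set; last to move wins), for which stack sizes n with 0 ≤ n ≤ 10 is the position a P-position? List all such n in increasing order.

0, 1, 8, 9

Compute g(0), g(1), … for moves {2, 4, 5, 6}:
g(0) = mex{} = 0
g(1) = mex{} = 0
g(2) = mex{0} = 1
g(3) = mex{0} = 1
g(4) = mex{0,1} = 2
g(5) = mex{0,1} = 2
g(6) = mex{0,1,2} = 3
g(7) = mex{0,1,2} = 3
g(8) = mex{1,2,3} = 0
g(9) = mex{1,2,3} = 0
g(10) = mex{0,2,3} = 1
The P-positions (g = 0) in 0..10 are 0, 1, 8, 9.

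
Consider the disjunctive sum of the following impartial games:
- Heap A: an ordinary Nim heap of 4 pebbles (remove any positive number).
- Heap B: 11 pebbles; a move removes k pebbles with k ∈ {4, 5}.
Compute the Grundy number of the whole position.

Heap A is a plain Nim heap of size 4, so its Grundy value is 4.
Build the Grundy sequence for heap B with g(k) = mex{g(k−s) : s ∈ {4, 5}, s ≤ k}:
k:     0  1  2  3  4  5  6  7  8  9 10 11
g(k):  0  0  0  0  1  1  1  1  2  0  0  0
So g(11) = 0.
The value of a disjunctive sum is the nim-sum of the parts.
Combined value = 4 ⊕ 0 = 4.

4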